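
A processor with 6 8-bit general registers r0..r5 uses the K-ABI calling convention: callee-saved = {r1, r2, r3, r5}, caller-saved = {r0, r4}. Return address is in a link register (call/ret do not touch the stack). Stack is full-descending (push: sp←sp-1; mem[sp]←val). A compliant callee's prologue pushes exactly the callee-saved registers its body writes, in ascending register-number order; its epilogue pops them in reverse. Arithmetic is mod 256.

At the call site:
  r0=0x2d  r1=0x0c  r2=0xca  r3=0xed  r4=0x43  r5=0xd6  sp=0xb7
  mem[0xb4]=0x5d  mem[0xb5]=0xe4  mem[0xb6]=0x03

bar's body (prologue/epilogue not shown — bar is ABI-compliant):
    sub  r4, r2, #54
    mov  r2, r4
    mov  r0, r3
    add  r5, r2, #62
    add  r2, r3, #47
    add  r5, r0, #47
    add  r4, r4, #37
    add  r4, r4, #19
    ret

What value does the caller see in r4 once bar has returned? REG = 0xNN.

prologue: push r2 -> mem[0xb6]=0xca, sp=0xb6
prologue: push r5 -> mem[0xb5]=0xd6, sp=0xb5
body[0] sub  r4, r2, #54 -> r4=0x94
body[1] mov  r2, r4 -> r2=0x94
body[2] mov  r0, r3 -> r0=0xed
body[3] add  r5, r2, #62 -> r5=0xd2
body[4] add  r2, r3, #47 -> r2=0x1c
body[5] add  r5, r0, #47 -> r5=0x1c
body[6] add  r4, r4, #37 -> r4=0xb9
body[7] add  r4, r4, #19 -> r4=0xcc
epilogue: pop r5=0xd6, sp=0xb6
epilogue: pop r2=0xca, sp=0xb7
r4 is caller-saved -> body value

REG = 0xcc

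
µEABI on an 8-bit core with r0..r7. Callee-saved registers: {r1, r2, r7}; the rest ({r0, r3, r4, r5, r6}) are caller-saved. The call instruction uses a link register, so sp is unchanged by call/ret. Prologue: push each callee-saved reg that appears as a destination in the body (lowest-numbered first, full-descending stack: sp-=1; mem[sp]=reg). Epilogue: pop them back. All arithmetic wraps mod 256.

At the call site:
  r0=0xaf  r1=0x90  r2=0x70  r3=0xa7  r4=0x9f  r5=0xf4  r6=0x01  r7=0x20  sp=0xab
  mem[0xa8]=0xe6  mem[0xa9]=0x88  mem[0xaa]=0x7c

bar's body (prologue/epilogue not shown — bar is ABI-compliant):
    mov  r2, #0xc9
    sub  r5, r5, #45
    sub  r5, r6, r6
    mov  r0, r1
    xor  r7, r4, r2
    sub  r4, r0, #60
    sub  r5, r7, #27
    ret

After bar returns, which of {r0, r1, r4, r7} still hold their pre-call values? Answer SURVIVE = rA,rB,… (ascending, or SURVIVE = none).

SURVIVE = r1,r7

prologue: push r2 → mem[0xaa]=0x70, sp=0xaa
prologue: push r7 → mem[0xa9]=0x20, sp=0xa9
body[0] mov  r2, #0xc9 → r2=0xc9
body[1] sub  r5, r5, #45 → r5=0xc7
body[2] sub  r5, r6, r6 → r5=0x00
body[3] mov  r0, r1 → r0=0x90
body[4] xor  r7, r4, r2 → r7=0x56
body[5] sub  r4, r0, #60 → r4=0x54
body[6] sub  r5, r7, #27 → r5=0x3b
epilogue: pop r7=0x20, sp=0xaa
epilogue: pop r2=0x70, sp=0xab
r0: caller-saved, written=True
r1: callee-saved, written=False
r4: caller-saved, written=True
r7: callee-saved, written=True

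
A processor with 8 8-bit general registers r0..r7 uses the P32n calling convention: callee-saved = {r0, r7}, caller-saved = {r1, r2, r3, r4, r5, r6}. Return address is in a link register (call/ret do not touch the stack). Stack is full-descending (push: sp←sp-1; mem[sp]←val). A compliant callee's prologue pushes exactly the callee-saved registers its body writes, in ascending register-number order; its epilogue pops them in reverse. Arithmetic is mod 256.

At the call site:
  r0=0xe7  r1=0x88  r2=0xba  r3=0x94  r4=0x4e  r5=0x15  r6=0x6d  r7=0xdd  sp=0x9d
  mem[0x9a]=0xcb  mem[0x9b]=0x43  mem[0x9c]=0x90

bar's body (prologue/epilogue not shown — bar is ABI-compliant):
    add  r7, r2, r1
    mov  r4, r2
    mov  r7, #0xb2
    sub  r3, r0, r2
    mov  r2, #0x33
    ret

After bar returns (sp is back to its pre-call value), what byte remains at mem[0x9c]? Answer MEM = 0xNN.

MEM = 0xdd

prologue: push r7 -> mem[0x9c]=0xdd, sp=0x9c
body[0] add  r7, r2, r1 -> r7=0x42
body[1] mov  r4, r2 -> r4=0xba
body[2] mov  r7, #0xb2 -> r7=0xb2
body[3] sub  r3, r0, r2 -> r3=0x2d
body[4] mov  r2, #0x33 -> r2=0x33
epilogue: pop r7=0xdd, sp=0x9d
prologue pushed ['r7'] at ['0x9c']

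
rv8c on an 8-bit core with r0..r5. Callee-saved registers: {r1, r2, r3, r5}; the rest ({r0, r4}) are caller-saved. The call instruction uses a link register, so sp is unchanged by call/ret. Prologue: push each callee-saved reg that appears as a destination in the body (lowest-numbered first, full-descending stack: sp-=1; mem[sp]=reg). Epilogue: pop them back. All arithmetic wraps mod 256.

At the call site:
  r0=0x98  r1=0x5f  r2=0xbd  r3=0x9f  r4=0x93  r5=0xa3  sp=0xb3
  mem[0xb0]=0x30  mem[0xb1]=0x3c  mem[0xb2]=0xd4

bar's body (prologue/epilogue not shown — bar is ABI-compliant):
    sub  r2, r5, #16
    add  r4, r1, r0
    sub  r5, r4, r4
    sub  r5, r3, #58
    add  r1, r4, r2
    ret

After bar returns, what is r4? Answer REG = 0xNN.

REG = 0xf7

prologue: push r1 → mem[0xb2]=0x5f, sp=0xb2
prologue: push r2 → mem[0xb1]=0xbd, sp=0xb1
prologue: push r5 → mem[0xb0]=0xa3, sp=0xb0
body[0] sub  r2, r5, #16 → r2=0x93
body[1] add  r4, r1, r0 → r4=0xf7
body[2] sub  r5, r4, r4 → r5=0x00
body[3] sub  r5, r3, #58 → r5=0x65
body[4] add  r1, r4, r2 → r1=0x8a
epilogue: pop r5=0xa3, sp=0xb1
epilogue: pop r2=0xbd, sp=0xb2
epilogue: pop r1=0x5f, sp=0xb3
r4 is caller-saved → body value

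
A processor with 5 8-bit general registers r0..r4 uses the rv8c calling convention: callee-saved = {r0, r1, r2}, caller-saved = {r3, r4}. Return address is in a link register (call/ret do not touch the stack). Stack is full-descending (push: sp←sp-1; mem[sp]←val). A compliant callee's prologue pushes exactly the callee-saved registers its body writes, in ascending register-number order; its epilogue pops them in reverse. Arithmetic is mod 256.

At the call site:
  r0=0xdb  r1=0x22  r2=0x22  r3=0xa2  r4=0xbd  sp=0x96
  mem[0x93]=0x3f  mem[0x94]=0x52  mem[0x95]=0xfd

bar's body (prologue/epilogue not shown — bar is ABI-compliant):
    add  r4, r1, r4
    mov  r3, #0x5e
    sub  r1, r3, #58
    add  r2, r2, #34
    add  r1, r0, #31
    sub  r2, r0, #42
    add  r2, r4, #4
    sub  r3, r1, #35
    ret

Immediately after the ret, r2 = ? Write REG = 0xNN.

prologue: push r1 -> mem[0x95]=0x22, sp=0x95
prologue: push r2 -> mem[0x94]=0x22, sp=0x94
body[0] add  r4, r1, r4 -> r4=0xdf
body[1] mov  r3, #0x5e -> r3=0x5e
body[2] sub  r1, r3, #58 -> r1=0x24
body[3] add  r2, r2, #34 -> r2=0x44
body[4] add  r1, r0, #31 -> r1=0xfa
body[5] sub  r2, r0, #42 -> r2=0xb1
body[6] add  r2, r4, #4 -> r2=0xe3
body[7] sub  r3, r1, #35 -> r3=0xd7
epilogue: pop r2=0x22, sp=0x95
epilogue: pop r1=0x22, sp=0x96
r2 is callee-saved -> restored

REG = 0x22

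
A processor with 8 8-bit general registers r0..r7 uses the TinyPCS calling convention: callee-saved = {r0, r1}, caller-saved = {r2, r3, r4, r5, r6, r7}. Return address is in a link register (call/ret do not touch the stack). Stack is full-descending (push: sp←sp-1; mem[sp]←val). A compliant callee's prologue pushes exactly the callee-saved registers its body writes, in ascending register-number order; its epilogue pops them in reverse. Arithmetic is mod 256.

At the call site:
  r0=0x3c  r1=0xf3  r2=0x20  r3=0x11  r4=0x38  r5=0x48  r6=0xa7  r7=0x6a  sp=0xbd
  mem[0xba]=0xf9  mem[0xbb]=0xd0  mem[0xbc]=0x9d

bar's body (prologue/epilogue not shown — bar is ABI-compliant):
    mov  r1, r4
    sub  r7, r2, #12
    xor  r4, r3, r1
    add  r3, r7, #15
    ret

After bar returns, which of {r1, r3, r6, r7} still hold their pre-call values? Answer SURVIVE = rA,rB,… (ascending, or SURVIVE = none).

prologue: push r1 -> mem[0xbc]=0xf3, sp=0xbc
body[0] mov  r1, r4 -> r1=0x38
body[1] sub  r7, r2, #12 -> r7=0x14
body[2] xor  r4, r3, r1 -> r4=0x29
body[3] add  r3, r7, #15 -> r3=0x23
epilogue: pop r1=0xf3, sp=0xbd
r1: callee-saved, written=True
r3: caller-saved, written=True
r6: caller-saved, written=False
r7: caller-saved, written=True

SURVIVE = r1,r6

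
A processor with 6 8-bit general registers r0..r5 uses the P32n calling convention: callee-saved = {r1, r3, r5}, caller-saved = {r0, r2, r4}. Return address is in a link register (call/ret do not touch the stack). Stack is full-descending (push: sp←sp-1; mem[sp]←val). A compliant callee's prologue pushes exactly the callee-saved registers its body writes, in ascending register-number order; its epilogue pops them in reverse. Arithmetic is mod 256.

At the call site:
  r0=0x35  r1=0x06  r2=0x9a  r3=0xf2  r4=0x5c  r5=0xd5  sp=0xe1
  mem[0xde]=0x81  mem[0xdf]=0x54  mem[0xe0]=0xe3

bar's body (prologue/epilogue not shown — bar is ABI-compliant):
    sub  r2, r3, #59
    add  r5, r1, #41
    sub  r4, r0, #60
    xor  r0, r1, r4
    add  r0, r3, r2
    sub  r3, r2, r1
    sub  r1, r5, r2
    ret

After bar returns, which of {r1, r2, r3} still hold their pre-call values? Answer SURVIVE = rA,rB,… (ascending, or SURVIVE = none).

prologue: push r1 → mem[0xe0]=0x06, sp=0xe0
prologue: push r3 → mem[0xdf]=0xf2, sp=0xdf
prologue: push r5 → mem[0xde]=0xd5, sp=0xde
body[0] sub  r2, r3, #59 → r2=0xb7
body[1] add  r5, r1, #41 → r5=0x2f
body[2] sub  r4, r0, #60 → r4=0xf9
body[3] xor  r0, r1, r4 → r0=0xff
body[4] add  r0, r3, r2 → r0=0xa9
body[5] sub  r3, r2, r1 → r3=0xb1
body[6] sub  r1, r5, r2 → r1=0x78
epilogue: pop r5=0xd5, sp=0xdf
epilogue: pop r3=0xf2, sp=0xe0
epilogue: pop r1=0x06, sp=0xe1
r1: callee-saved, written=True
r2: caller-saved, written=True
r3: callee-saved, written=True

SURVIVE = r1,r3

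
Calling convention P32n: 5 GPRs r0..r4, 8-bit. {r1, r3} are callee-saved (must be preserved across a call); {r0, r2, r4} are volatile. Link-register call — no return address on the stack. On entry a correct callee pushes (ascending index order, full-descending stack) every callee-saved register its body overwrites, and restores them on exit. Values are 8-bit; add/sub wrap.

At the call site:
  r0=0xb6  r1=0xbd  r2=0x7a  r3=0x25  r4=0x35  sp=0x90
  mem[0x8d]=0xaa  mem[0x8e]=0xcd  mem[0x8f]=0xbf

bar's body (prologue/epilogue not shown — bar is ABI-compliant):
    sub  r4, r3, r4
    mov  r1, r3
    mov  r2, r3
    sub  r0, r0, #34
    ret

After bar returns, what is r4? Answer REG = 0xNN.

REG = 0xf0

prologue: push r1 → mem[0x8f]=0xbd, sp=0x8f
body[0] sub  r4, r3, r4 → r4=0xf0
body[1] mov  r1, r3 → r1=0x25
body[2] mov  r2, r3 → r2=0x25
body[3] sub  r0, r0, #34 → r0=0x94
epilogue: pop r1=0xbd, sp=0x90
r4 is caller-saved → body value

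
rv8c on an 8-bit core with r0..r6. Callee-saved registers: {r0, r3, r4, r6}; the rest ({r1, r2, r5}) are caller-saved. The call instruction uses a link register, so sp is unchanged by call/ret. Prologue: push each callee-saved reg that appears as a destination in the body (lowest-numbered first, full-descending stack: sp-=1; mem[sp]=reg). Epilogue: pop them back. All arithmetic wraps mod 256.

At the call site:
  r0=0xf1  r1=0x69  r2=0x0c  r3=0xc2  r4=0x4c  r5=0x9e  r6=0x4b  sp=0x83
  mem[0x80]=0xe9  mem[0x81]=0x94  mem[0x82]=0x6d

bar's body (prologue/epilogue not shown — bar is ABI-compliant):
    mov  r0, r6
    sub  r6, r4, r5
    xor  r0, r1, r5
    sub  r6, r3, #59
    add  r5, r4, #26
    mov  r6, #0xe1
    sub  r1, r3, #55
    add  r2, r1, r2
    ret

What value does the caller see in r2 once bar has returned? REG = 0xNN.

REG = 0x97

prologue: push r0 -> mem[0x82]=0xf1, sp=0x82
prologue: push r6 -> mem[0x81]=0x4b, sp=0x81
body[0] mov  r0, r6 -> r0=0x4b
body[1] sub  r6, r4, r5 -> r6=0xae
body[2] xor  r0, r1, r5 -> r0=0xf7
body[3] sub  r6, r3, #59 -> r6=0x87
body[4] add  r5, r4, #26 -> r5=0x66
body[5] mov  r6, #0xe1 -> r6=0xe1
body[6] sub  r1, r3, #55 -> r1=0x8b
body[7] add  r2, r1, r2 -> r2=0x97
epilogue: pop r6=0x4b, sp=0x82
epilogue: pop r0=0xf1, sp=0x83
r2 is caller-saved -> body value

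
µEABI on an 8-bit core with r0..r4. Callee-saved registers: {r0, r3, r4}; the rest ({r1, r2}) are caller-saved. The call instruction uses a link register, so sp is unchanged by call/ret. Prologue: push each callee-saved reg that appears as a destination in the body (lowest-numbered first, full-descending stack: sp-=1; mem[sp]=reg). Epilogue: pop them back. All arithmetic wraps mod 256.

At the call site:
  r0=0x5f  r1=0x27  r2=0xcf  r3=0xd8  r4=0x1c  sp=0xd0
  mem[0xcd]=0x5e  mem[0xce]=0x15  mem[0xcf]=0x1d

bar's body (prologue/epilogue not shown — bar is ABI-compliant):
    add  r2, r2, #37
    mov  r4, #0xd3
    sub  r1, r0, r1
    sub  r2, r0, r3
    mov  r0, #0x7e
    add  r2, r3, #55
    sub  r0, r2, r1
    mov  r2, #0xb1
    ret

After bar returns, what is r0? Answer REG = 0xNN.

prologue: push r0 -> mem[0xcf]=0x5f, sp=0xcf
prologue: push r4 -> mem[0xce]=0x1c, sp=0xce
body[0] add  r2, r2, #37 -> r2=0xf4
body[1] mov  r4, #0xd3 -> r4=0xd3
body[2] sub  r1, r0, r1 -> r1=0x38
body[3] sub  r2, r0, r3 -> r2=0x87
body[4] mov  r0, #0x7e -> r0=0x7e
body[5] add  r2, r3, #55 -> r2=0x0f
body[6] sub  r0, r2, r1 -> r0=0xd7
body[7] mov  r2, #0xb1 -> r2=0xb1
epilogue: pop r4=0x1c, sp=0xcf
epilogue: pop r0=0x5f, sp=0xd0
r0 is callee-saved -> restored

REG = 0x5f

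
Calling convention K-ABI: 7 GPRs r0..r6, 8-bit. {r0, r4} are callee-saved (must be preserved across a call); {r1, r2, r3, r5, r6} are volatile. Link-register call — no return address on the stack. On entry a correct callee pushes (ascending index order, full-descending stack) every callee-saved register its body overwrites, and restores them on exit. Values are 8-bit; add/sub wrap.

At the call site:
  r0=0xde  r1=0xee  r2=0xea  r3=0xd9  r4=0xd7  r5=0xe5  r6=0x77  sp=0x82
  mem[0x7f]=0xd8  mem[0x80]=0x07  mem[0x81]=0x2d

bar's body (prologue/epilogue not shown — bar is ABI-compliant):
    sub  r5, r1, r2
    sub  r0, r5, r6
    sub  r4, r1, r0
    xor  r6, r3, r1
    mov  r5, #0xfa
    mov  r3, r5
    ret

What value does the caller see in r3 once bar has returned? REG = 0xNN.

REG = 0xfa

prologue: push r0 -> mem[0x81]=0xde, sp=0x81
prologue: push r4 -> mem[0x80]=0xd7, sp=0x80
body[0] sub  r5, r1, r2 -> r5=0x04
body[1] sub  r0, r5, r6 -> r0=0x8d
body[2] sub  r4, r1, r0 -> r4=0x61
body[3] xor  r6, r3, r1 -> r6=0x37
body[4] mov  r5, #0xfa -> r5=0xfa
body[5] mov  r3, r5 -> r3=0xfa
epilogue: pop r4=0xd7, sp=0x81
epilogue: pop r0=0xde, sp=0x82
r3 is caller-saved -> body value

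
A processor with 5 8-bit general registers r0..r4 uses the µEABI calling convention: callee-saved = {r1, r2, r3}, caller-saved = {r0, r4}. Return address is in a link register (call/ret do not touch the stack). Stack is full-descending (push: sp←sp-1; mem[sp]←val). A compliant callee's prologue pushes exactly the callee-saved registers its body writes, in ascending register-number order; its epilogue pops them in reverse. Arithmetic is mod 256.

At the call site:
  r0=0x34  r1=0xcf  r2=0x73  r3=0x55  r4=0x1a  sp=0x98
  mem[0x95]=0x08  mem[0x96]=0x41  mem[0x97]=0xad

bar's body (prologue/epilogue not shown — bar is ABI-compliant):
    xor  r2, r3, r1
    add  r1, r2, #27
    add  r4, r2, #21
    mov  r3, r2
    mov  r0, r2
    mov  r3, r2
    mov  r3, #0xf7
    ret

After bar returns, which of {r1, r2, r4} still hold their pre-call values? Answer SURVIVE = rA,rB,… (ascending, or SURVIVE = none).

prologue: push r1 -> mem[0x97]=0xcf, sp=0x97
prologue: push r2 -> mem[0x96]=0x73, sp=0x96
prologue: push r3 -> mem[0x95]=0x55, sp=0x95
body[0] xor  r2, r3, r1 -> r2=0x9a
body[1] add  r1, r2, #27 -> r1=0xb5
body[2] add  r4, r2, #21 -> r4=0xaf
body[3] mov  r3, r2 -> r3=0x9a
body[4] mov  r0, r2 -> r0=0x9a
body[5] mov  r3, r2 -> r3=0x9a
body[6] mov  r3, #0xf7 -> r3=0xf7
epilogue: pop r3=0x55, sp=0x96
epilogue: pop r2=0x73, sp=0x97
epilogue: pop r1=0xcf, sp=0x98
r1: callee-saved, written=True
r2: callee-saved, written=True
r4: caller-saved, written=True

SURVIVE = r1,r2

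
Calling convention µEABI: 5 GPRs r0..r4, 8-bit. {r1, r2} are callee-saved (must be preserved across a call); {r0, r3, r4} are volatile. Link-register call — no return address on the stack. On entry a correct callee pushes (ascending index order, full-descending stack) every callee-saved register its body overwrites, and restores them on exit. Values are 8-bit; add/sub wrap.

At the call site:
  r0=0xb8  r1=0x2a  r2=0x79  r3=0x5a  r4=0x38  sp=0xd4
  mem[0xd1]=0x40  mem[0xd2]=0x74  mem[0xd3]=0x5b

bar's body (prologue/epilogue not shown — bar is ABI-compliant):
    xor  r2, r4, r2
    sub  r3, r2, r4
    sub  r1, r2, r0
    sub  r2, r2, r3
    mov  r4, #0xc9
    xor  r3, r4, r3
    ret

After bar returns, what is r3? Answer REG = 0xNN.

REG = 0xc0

prologue: push r1 → mem[0xd3]=0x2a, sp=0xd3
prologue: push r2 → mem[0xd2]=0x79, sp=0xd2
body[0] xor  r2, r4, r2 → r2=0x41
body[1] sub  r3, r2, r4 → r3=0x09
body[2] sub  r1, r2, r0 → r1=0x89
body[3] sub  r2, r2, r3 → r2=0x38
body[4] mov  r4, #0xc9 → r4=0xc9
body[5] xor  r3, r4, r3 → r3=0xc0
epilogue: pop r2=0x79, sp=0xd3
epilogue: pop r1=0x2a, sp=0xd4
r3 is caller-saved → body value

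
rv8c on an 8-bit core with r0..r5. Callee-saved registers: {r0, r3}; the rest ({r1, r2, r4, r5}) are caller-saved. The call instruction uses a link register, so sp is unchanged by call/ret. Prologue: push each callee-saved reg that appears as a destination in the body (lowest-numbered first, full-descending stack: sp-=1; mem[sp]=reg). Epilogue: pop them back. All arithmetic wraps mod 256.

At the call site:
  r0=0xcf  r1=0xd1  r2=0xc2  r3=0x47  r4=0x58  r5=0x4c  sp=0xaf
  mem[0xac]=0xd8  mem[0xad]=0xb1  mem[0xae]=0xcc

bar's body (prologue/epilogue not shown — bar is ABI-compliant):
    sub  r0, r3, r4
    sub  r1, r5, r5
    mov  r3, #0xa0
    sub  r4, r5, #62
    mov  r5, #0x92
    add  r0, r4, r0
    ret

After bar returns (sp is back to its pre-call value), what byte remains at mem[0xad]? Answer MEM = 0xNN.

prologue: push r0 -> mem[0xae]=0xcf, sp=0xae
prologue: push r3 -> mem[0xad]=0x47, sp=0xad
body[0] sub  r0, r3, r4 -> r0=0xef
body[1] sub  r1, r5, r5 -> r1=0x00
body[2] mov  r3, #0xa0 -> r3=0xa0
body[3] sub  r4, r5, #62 -> r4=0x0e
body[4] mov  r5, #0x92 -> r5=0x92
body[5] add  r0, r4, r0 -> r0=0xfd
epilogue: pop r3=0x47, sp=0xae
epilogue: pop r0=0xcf, sp=0xaf
prologue pushed ['r0', 'r3'] at ['0xae', '0xad']

MEM = 0x47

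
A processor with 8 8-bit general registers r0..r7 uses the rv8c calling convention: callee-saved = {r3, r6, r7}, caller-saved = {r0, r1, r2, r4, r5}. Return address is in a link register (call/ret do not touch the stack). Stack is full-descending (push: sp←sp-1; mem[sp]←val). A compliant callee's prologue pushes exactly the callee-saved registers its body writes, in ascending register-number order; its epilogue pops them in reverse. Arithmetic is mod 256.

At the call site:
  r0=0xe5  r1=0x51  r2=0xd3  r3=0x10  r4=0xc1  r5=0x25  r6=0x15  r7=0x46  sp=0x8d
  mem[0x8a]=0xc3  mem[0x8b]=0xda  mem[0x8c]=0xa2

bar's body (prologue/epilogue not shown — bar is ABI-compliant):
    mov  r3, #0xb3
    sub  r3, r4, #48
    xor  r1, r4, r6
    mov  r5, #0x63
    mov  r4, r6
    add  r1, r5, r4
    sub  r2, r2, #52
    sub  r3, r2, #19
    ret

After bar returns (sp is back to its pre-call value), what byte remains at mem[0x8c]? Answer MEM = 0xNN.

MEM = 0x10

prologue: push r3 → mem[0x8c]=0x10, sp=0x8c
body[0] mov  r3, #0xb3 → r3=0xb3
body[1] sub  r3, r4, #48 → r3=0x91
body[2] xor  r1, r4, r6 → r1=0xd4
body[3] mov  r5, #0x63 → r5=0x63
body[4] mov  r4, r6 → r4=0x15
body[5] add  r1, r5, r4 → r1=0x78
body[6] sub  r2, r2, #52 → r2=0x9f
body[7] sub  r3, r2, #19 → r3=0x8c
epilogue: pop r3=0x10, sp=0x8d
prologue pushed ['r3'] at ['0x8c']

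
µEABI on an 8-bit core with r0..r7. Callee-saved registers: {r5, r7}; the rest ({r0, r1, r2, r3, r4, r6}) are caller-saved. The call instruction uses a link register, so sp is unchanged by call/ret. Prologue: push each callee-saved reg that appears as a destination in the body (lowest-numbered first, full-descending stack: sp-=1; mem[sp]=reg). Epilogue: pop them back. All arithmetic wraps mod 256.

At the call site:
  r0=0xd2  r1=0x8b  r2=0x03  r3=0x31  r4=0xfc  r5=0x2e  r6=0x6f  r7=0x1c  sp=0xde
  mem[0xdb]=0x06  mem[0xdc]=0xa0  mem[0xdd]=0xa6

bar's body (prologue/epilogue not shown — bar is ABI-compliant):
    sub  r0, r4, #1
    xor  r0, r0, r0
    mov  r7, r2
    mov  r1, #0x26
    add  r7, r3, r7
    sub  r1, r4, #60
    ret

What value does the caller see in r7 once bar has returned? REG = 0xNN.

prologue: push r7 → mem[0xdd]=0x1c, sp=0xdd
body[0] sub  r0, r4, #1 → r0=0xfb
body[1] xor  r0, r0, r0 → r0=0x00
body[2] mov  r7, r2 → r7=0x03
body[3] mov  r1, #0x26 → r1=0x26
body[4] add  r7, r3, r7 → r7=0x34
body[5] sub  r1, r4, #60 → r1=0xc0
epilogue: pop r7=0x1c, sp=0xde
r7 is callee-saved → restored

REG = 0x1c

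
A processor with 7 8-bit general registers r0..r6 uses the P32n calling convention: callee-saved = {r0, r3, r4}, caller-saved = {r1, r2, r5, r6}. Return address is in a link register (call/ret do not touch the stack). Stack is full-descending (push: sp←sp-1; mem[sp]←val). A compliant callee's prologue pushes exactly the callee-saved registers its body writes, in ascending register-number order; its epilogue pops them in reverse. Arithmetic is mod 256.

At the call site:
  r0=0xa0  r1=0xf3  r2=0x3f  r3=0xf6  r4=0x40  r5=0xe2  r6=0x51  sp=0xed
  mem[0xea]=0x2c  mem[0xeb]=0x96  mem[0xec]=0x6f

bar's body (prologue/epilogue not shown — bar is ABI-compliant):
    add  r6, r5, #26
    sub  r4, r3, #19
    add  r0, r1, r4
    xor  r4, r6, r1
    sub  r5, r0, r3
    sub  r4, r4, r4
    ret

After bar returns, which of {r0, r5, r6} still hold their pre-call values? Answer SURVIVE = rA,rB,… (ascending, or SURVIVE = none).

SURVIVE = r0

prologue: push r0 → mem[0xec]=0xa0, sp=0xec
prologue: push r4 → mem[0xeb]=0x40, sp=0xeb
body[0] add  r6, r5, #26 → r6=0xfc
body[1] sub  r4, r3, #19 → r4=0xe3
body[2] add  r0, r1, r4 → r0=0xd6
body[3] xor  r4, r6, r1 → r4=0x0f
body[4] sub  r5, r0, r3 → r5=0xe0
body[5] sub  r4, r4, r4 → r4=0x00
epilogue: pop r4=0x40, sp=0xec
epilogue: pop r0=0xa0, sp=0xed
r0: callee-saved, written=True
r5: caller-saved, written=True
r6: caller-saved, written=True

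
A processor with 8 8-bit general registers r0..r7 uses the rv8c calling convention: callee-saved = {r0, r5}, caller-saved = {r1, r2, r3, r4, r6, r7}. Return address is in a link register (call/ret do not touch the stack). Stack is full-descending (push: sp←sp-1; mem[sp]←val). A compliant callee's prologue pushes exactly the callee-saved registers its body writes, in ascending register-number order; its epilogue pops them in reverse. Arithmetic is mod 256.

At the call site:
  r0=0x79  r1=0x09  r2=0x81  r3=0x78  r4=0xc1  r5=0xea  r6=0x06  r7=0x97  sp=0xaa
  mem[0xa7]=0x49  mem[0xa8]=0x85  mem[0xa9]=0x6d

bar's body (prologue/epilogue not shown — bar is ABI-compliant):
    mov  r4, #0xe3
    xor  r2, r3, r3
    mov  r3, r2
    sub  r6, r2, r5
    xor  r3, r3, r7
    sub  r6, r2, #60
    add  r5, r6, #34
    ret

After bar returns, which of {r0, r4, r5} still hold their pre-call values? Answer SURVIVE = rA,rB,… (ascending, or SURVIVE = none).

SURVIVE = r0,r5

prologue: push r5 -> mem[0xa9]=0xea, sp=0xa9
body[0] mov  r4, #0xe3 -> r4=0xe3
body[1] xor  r2, r3, r3 -> r2=0x00
body[2] mov  r3, r2 -> r3=0x00
body[3] sub  r6, r2, r5 -> r6=0x16
body[4] xor  r3, r3, r7 -> r3=0x97
body[5] sub  r6, r2, #60 -> r6=0xc4
body[6] add  r5, r6, #34 -> r5=0xe6
epilogue: pop r5=0xea, sp=0xaa
r0: callee-saved, written=False
r4: caller-saved, written=True
r5: callee-saved, written=True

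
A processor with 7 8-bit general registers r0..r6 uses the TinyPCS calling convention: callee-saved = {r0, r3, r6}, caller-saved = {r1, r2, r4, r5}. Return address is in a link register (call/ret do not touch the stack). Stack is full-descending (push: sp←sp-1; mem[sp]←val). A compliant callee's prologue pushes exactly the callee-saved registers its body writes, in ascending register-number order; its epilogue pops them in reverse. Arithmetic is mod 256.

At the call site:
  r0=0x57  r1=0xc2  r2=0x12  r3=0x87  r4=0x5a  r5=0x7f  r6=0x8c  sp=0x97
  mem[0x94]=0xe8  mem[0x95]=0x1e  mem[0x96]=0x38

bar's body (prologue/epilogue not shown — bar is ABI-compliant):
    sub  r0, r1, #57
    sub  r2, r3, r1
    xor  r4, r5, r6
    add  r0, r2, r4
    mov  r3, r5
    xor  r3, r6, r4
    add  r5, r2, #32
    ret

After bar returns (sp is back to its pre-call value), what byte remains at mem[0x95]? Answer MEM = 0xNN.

MEM = 0x87

prologue: push r0 → mem[0x96]=0x57, sp=0x96
prologue: push r3 → mem[0x95]=0x87, sp=0x95
body[0] sub  r0, r1, #57 → r0=0x89
body[1] sub  r2, r3, r1 → r2=0xc5
body[2] xor  r4, r5, r6 → r4=0xf3
body[3] add  r0, r2, r4 → r0=0xb8
body[4] mov  r3, r5 → r3=0x7f
body[5] xor  r3, r6, r4 → r3=0x7f
body[6] add  r5, r2, #32 → r5=0xe5
epilogue: pop r3=0x87, sp=0x96
epilogue: pop r0=0x57, sp=0x97
prologue pushed ['r0', 'r3'] at ['0x96', '0x95']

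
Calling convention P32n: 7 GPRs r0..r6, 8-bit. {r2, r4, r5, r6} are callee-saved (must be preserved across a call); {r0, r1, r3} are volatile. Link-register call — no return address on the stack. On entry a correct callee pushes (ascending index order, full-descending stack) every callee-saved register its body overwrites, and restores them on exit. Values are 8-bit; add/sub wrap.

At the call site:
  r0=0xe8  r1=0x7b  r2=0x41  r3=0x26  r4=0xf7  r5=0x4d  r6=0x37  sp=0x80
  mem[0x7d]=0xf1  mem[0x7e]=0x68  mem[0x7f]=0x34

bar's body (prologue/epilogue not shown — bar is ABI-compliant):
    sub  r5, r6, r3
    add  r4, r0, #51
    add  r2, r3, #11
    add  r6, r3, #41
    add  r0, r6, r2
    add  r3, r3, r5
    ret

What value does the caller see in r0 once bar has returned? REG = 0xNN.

REG = 0x80

prologue: push r2 → mem[0x7f]=0x41, sp=0x7f
prologue: push r4 → mem[0x7e]=0xf7, sp=0x7e
prologue: push r5 → mem[0x7d]=0x4d, sp=0x7d
prologue: push r6 → mem[0x7c]=0x37, sp=0x7c
body[0] sub  r5, r6, r3 → r5=0x11
body[1] add  r4, r0, #51 → r4=0x1b
body[2] add  r2, r3, #11 → r2=0x31
body[3] add  r6, r3, #41 → r6=0x4f
body[4] add  r0, r6, r2 → r0=0x80
body[5] add  r3, r3, r5 → r3=0x37
epilogue: pop r6=0x37, sp=0x7d
epilogue: pop r5=0x4d, sp=0x7e
epilogue: pop r4=0xf7, sp=0x7f
epilogue: pop r2=0x41, sp=0x80
r0 is caller-saved → body value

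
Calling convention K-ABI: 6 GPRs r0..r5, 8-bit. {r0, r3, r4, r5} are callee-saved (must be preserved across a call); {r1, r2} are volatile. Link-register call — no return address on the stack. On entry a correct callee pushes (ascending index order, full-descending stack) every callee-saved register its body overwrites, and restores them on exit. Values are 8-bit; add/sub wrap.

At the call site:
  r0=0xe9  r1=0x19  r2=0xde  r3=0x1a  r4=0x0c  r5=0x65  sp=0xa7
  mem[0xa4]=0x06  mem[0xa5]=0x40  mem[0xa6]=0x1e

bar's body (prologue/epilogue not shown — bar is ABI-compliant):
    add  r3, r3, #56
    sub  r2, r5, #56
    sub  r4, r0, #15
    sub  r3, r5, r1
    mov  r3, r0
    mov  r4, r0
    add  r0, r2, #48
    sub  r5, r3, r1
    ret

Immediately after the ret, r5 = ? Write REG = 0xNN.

prologue: push r0 -> mem[0xa6]=0xe9, sp=0xa6
prologue: push r3 -> mem[0xa5]=0x1a, sp=0xa5
prologue: push r4 -> mem[0xa4]=0x0c, sp=0xa4
prologue: push r5 -> mem[0xa3]=0x65, sp=0xa3
body[0] add  r3, r3, #56 -> r3=0x52
body[1] sub  r2, r5, #56 -> r2=0x2d
body[2] sub  r4, r0, #15 -> r4=0xda
body[3] sub  r3, r5, r1 -> r3=0x4c
body[4] mov  r3, r0 -> r3=0xe9
body[5] mov  r4, r0 -> r4=0xe9
body[6] add  r0, r2, #48 -> r0=0x5d
body[7] sub  r5, r3, r1 -> r5=0xd0
epilogue: pop r5=0x65, sp=0xa4
epilogue: pop r4=0x0c, sp=0xa5
epilogue: pop r3=0x1a, sp=0xa6
epilogue: pop r0=0xe9, sp=0xa7
r5 is callee-saved -> restored

REG = 0x65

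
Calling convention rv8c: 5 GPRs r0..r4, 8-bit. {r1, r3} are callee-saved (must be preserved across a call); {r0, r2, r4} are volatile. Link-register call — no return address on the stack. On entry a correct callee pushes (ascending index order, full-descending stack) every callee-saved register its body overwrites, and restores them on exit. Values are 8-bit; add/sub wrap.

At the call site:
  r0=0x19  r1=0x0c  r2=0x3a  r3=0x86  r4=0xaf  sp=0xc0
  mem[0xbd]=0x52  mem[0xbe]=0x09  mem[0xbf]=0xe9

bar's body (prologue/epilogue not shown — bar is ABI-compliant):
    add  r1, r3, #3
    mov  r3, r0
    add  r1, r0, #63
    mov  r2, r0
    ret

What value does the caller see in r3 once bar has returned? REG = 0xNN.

prologue: push r1 → mem[0xbf]=0x0c, sp=0xbf
prologue: push r3 → mem[0xbe]=0x86, sp=0xbe
body[0] add  r1, r3, #3 → r1=0x89
body[1] mov  r3, r0 → r3=0x19
body[2] add  r1, r0, #63 → r1=0x58
body[3] mov  r2, r0 → r2=0x19
epilogue: pop r3=0x86, sp=0xbf
epilogue: pop r1=0x0c, sp=0xc0
r3 is callee-saved → restored

REG = 0x86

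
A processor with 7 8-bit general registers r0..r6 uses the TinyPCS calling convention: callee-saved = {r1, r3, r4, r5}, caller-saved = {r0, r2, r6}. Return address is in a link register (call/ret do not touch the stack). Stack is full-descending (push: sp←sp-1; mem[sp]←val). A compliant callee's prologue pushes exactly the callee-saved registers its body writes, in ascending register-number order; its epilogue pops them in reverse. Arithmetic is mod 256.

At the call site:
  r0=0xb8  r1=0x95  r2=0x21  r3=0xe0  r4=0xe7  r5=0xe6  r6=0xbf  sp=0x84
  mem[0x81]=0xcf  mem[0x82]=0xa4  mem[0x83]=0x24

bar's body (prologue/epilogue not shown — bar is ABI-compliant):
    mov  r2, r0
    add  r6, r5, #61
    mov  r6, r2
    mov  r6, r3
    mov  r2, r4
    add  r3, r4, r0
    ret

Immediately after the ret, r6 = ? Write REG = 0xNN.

REG = 0xe0

prologue: push r3 → mem[0x83]=0xe0, sp=0x83
body[0] mov  r2, r0 → r2=0xb8
body[1] add  r6, r5, #61 → r6=0x23
body[2] mov  r6, r2 → r6=0xb8
body[3] mov  r6, r3 → r6=0xe0
body[4] mov  r2, r4 → r2=0xe7
body[5] add  r3, r4, r0 → r3=0x9f
epilogue: pop r3=0xe0, sp=0x84
r6 is caller-saved → body value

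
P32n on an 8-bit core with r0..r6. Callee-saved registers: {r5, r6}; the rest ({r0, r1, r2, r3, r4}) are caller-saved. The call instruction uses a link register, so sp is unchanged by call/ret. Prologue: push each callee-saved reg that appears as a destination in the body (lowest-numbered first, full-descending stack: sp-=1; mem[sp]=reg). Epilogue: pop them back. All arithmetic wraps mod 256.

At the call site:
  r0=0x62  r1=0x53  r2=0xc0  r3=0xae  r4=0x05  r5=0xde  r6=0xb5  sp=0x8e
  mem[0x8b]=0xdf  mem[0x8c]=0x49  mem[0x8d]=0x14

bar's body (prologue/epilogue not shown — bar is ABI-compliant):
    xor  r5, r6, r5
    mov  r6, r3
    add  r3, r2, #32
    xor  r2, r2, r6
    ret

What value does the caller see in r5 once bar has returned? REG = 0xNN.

REG = 0xde

prologue: push r5 → mem[0x8d]=0xde, sp=0x8d
prologue: push r6 → mem[0x8c]=0xb5, sp=0x8c
body[0] xor  r5, r6, r5 → r5=0x6b
body[1] mov  r6, r3 → r6=0xae
body[2] add  r3, r2, #32 → r3=0xe0
body[3] xor  r2, r2, r6 → r2=0x6e
epilogue: pop r6=0xb5, sp=0x8d
epilogue: pop r5=0xde, sp=0x8e
r5 is callee-saved → restored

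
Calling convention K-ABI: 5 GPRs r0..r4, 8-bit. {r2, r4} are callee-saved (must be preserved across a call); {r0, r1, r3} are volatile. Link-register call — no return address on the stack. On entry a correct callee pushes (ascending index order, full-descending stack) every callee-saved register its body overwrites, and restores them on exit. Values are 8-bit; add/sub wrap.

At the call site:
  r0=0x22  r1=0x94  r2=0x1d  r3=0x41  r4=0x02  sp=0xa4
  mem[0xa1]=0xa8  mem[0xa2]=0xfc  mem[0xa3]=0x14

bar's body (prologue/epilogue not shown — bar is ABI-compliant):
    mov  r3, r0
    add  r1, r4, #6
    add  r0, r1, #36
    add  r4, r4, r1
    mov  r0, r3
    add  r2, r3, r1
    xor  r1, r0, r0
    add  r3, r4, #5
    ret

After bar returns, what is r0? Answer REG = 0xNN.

prologue: push r2 → mem[0xa3]=0x1d, sp=0xa3
prologue: push r4 → mem[0xa2]=0x02, sp=0xa2
body[0] mov  r3, r0 → r3=0x22
body[1] add  r1, r4, #6 → r1=0x08
body[2] add  r0, r1, #36 → r0=0x2c
body[3] add  r4, r4, r1 → r4=0x0a
body[4] mov  r0, r3 → r0=0x22
body[5] add  r2, r3, r1 → r2=0x2a
body[6] xor  r1, r0, r0 → r1=0x00
body[7] add  r3, r4, #5 → r3=0x0f
epilogue: pop r4=0x02, sp=0xa3
epilogue: pop r2=0x1d, sp=0xa4
r0 is caller-saved → body value

REG = 0x22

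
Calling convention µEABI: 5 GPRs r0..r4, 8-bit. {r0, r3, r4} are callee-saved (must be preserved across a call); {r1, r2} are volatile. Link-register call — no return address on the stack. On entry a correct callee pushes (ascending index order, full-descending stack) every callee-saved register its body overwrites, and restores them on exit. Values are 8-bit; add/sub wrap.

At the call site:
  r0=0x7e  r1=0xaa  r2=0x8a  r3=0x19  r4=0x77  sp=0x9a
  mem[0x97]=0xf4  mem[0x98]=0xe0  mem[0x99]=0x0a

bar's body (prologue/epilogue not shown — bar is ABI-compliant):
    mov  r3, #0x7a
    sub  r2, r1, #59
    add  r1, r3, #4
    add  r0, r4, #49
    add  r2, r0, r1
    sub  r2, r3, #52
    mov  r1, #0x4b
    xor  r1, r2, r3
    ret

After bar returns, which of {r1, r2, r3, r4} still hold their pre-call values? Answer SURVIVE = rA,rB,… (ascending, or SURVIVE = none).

prologue: push r0 -> mem[0x99]=0x7e, sp=0x99
prologue: push r3 -> mem[0x98]=0x19, sp=0x98
body[0] mov  r3, #0x7a -> r3=0x7a
body[1] sub  r2, r1, #59 -> r2=0x6f
body[2] add  r1, r3, #4 -> r1=0x7e
body[3] add  r0, r4, #49 -> r0=0xa8
body[4] add  r2, r0, r1 -> r2=0x26
body[5] sub  r2, r3, #52 -> r2=0x46
body[6] mov  r1, #0x4b -> r1=0x4b
body[7] xor  r1, r2, r3 -> r1=0x3c
epilogue: pop r3=0x19, sp=0x99
epilogue: pop r0=0x7e, sp=0x9a
r1: caller-saved, written=True
r2: caller-saved, written=True
r3: callee-saved, written=True
r4: callee-saved, written=False

SURVIVE = r3,r4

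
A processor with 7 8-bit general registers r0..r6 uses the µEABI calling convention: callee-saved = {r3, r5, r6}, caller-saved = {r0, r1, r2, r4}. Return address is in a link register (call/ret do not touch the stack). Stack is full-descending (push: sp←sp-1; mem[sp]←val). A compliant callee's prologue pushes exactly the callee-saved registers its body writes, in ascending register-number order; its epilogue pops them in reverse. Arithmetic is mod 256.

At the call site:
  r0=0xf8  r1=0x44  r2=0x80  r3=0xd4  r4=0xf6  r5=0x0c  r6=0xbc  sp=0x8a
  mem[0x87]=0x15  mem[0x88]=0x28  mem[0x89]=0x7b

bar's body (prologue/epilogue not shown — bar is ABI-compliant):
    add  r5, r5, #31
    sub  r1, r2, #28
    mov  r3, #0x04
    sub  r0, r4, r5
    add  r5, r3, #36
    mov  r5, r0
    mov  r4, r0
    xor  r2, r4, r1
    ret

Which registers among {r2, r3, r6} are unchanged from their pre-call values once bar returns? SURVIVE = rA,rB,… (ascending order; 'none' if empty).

SURVIVE = r3,r6

prologue: push r3 -> mem[0x89]=0xd4, sp=0x89
prologue: push r5 -> mem[0x88]=0x0c, sp=0x88
body[0] add  r5, r5, #31 -> r5=0x2b
body[1] sub  r1, r2, #28 -> r1=0x64
body[2] mov  r3, #0x04 -> r3=0x04
body[3] sub  r0, r4, r5 -> r0=0xcb
body[4] add  r5, r3, #36 -> r5=0x28
body[5] mov  r5, r0 -> r5=0xcb
body[6] mov  r4, r0 -> r4=0xcb
body[7] xor  r2, r4, r1 -> r2=0xaf
epilogue: pop r5=0x0c, sp=0x89
epilogue: pop r3=0xd4, sp=0x8a
r2: caller-saved, written=True
r3: callee-saved, written=True
r6: callee-saved, written=False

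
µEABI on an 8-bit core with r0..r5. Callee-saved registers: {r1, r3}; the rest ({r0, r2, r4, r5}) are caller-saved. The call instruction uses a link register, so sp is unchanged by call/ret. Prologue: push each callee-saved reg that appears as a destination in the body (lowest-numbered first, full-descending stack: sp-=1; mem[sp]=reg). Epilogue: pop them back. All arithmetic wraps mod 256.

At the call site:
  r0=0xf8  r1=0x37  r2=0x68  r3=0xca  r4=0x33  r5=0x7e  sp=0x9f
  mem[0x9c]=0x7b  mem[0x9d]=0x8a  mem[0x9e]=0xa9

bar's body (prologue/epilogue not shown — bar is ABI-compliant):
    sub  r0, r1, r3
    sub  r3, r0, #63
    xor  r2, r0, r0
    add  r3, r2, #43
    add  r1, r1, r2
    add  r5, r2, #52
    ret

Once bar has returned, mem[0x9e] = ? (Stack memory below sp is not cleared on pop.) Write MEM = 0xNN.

prologue: push r1 → mem[0x9e]=0x37, sp=0x9e
prologue: push r3 → mem[0x9d]=0xca, sp=0x9d
body[0] sub  r0, r1, r3 → r0=0x6d
body[1] sub  r3, r0, #63 → r3=0x2e
body[2] xor  r2, r0, r0 → r2=0x00
body[3] add  r3, r2, #43 → r3=0x2b
body[4] add  r1, r1, r2 → r1=0x37
body[5] add  r5, r2, #52 → r5=0x34
epilogue: pop r3=0xca, sp=0x9e
epilogue: pop r1=0x37, sp=0x9f
prologue pushed ['r1', 'r3'] at ['0x9e', '0x9d']

MEM = 0x37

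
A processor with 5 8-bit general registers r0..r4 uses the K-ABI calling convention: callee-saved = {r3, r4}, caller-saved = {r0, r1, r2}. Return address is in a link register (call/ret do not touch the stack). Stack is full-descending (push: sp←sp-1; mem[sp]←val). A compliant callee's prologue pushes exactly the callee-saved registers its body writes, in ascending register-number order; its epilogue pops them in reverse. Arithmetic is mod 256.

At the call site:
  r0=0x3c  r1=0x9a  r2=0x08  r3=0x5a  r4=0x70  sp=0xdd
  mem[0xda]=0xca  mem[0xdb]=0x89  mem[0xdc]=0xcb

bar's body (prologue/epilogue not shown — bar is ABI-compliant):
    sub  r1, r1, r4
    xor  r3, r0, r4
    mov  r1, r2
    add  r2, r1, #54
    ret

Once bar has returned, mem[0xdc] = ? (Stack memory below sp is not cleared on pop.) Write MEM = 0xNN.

MEM = 0x5a

prologue: push r3 → mem[0xdc]=0x5a, sp=0xdc
body[0] sub  r1, r1, r4 → r1=0x2a
body[1] xor  r3, r0, r4 → r3=0x4c
body[2] mov  r1, r2 → r1=0x08
body[3] add  r2, r1, #54 → r2=0x3e
epilogue: pop r3=0x5a, sp=0xdd
prologue pushed ['r3'] at ['0xdc']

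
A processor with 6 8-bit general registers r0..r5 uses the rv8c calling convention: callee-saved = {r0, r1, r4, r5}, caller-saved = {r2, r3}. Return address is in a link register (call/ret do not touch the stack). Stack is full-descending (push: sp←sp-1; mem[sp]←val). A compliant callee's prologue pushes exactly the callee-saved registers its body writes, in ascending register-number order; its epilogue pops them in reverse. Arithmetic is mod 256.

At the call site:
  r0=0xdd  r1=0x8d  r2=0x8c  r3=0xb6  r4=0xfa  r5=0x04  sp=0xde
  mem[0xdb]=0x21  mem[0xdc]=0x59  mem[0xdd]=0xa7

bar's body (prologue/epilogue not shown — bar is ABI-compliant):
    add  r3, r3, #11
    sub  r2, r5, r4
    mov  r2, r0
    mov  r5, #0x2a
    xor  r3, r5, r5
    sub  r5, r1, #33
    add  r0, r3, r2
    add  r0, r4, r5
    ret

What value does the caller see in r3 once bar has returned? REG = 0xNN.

REG = 0x00

prologue: push r0 -> mem[0xdd]=0xdd, sp=0xdd
prologue: push r5 -> mem[0xdc]=0x04, sp=0xdc
body[0] add  r3, r3, #11 -> r3=0xc1
body[1] sub  r2, r5, r4 -> r2=0x0a
body[2] mov  r2, r0 -> r2=0xdd
body[3] mov  r5, #0x2a -> r5=0x2a
body[4] xor  r3, r5, r5 -> r3=0x00
body[5] sub  r5, r1, #33 -> r5=0x6c
body[6] add  r0, r3, r2 -> r0=0xdd
body[7] add  r0, r4, r5 -> r0=0x66
epilogue: pop r5=0x04, sp=0xdd
epilogue: pop r0=0xdd, sp=0xde
r3 is caller-saved -> body value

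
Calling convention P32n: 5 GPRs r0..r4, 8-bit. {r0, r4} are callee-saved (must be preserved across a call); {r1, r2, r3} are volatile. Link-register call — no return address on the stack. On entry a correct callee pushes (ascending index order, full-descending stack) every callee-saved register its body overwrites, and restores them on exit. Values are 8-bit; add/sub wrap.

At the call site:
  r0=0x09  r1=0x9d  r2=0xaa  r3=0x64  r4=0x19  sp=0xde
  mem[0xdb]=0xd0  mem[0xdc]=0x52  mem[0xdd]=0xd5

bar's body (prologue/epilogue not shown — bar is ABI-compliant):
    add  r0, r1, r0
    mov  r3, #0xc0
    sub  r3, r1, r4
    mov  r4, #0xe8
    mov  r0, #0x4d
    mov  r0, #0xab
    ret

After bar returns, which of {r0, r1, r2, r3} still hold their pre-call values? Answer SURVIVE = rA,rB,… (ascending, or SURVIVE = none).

prologue: push r0 → mem[0xdd]=0x09, sp=0xdd
prologue: push r4 → mem[0xdc]=0x19, sp=0xdc
body[0] add  r0, r1, r0 → r0=0xa6
body[1] mov  r3, #0xc0 → r3=0xc0
body[2] sub  r3, r1, r4 → r3=0x84
body[3] mov  r4, #0xe8 → r4=0xe8
body[4] mov  r0, #0x4d → r0=0x4d
body[5] mov  r0, #0xab → r0=0xab
epilogue: pop r4=0x19, sp=0xdd
epilogue: pop r0=0x09, sp=0xde
r0: callee-saved, written=True
r1: caller-saved, written=False
r2: caller-saved, written=False
r3: caller-saved, written=True

SURVIVE = r0,r1,r2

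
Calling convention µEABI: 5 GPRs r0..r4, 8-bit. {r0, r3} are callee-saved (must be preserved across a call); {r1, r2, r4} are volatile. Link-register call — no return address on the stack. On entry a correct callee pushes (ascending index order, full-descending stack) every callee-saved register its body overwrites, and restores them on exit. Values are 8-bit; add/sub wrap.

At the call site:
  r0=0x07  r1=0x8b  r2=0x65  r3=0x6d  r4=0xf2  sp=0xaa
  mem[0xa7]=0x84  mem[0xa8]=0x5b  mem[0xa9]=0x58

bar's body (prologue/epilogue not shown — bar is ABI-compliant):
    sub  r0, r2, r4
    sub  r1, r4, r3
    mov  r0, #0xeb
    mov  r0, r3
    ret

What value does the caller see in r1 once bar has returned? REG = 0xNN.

prologue: push r0 → mem[0xa9]=0x07, sp=0xa9
body[0] sub  r0, r2, r4 → r0=0x73
body[1] sub  r1, r4, r3 → r1=0x85
body[2] mov  r0, #0xeb → r0=0xeb
body[3] mov  r0, r3 → r0=0x6d
epilogue: pop r0=0x07, sp=0xaa
r1 is caller-saved → body value

REG = 0x85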